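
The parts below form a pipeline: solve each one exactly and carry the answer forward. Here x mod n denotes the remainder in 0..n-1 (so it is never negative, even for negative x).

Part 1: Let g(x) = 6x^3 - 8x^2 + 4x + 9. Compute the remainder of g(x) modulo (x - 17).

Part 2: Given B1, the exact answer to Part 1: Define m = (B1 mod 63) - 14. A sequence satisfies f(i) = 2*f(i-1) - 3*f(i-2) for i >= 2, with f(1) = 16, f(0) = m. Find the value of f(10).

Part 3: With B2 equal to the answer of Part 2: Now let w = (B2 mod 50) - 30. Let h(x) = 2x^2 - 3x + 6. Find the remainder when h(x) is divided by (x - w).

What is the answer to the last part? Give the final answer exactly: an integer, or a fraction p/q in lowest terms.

1775

Part 1: remainder = value at the root: 6*(17)^3 - 8*(17)^2 + 4*(17)^1 + 9 = (29478) + (-2312) + (68) + (9) = 27243; answer 27243
Part 2: B1 = 27243; m = 13; f(2) = 2*(16) - 3*(13) = -7; iterating: f(2)=-7, f(3)=-62, f(4)=-103, f(5)=-20, f(6)=269, f(7)=598, f(8)=389, f(9)=-1016, f(10)=-3199; answer -3199
Part 3: B2 = -3199; w = -29; remainder = value at the root: 2*(-29)^2 - 3*(-29)^1 + 6 = (1682) + (87) + (6) = 1775; answer 1775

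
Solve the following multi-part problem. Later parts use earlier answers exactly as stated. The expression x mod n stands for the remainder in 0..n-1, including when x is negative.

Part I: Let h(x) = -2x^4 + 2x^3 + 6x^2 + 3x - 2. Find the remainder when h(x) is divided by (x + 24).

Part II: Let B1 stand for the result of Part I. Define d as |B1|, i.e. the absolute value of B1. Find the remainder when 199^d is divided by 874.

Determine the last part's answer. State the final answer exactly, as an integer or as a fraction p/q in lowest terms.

Part I: remainder = value at the root: -2*(-24)^4 + 2*(-24)^3 + 6*(-24)^2 + 3*(-24)^1 - 2 = (-663552) + (-27648) + (3456) + (-72) + (-2) = -687818; answer -687818
Part II: B1 = -687818; d = 687818; squarings mod 874: 199^1=199, 199^2=271, 199^4=25, 199^8=625, 199^16=821, 199^32=187, 199^64=9, 199^128=81, 199^256=443, 199^512=473, 199^1024=859, 199^2048=225, 199^4096=807, 199^8192=119, 199^16384=177, 199^32768=739, 199^65536=745, 199^131072=35, 199^262144=351, 199^524288=841; 199^687818 = 199^2 * 199^8 * 199^64 * 199^128 * 199^512 * 199^1024 * 199^2048 * 199^4096 * 199^8192 * 199^16384 * 199^131072 * 199^524288 = 233 (mod 874); answer 233

233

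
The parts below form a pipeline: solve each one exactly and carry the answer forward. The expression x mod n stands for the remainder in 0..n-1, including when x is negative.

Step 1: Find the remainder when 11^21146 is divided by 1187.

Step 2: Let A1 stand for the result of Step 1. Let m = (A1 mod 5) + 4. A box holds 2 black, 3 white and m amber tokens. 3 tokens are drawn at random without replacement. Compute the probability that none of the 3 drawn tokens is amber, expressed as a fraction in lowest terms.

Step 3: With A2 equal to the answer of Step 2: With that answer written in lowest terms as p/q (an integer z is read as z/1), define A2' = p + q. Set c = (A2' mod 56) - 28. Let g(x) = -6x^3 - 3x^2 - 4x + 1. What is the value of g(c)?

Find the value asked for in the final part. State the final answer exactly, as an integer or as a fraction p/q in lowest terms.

Step 1: squarings mod 1187: 11^1=11, 11^2=121, 11^4=397, 11^8=925, 11^16=985, 11^32=446, 11^64=687, 11^128=730, 11^256=1124, 11^512=408, 11^1024=284, 11^2048=1127, 11^4096=39, 11^8192=334, 11^16384=1165; 11^21146 = 11^2 * 11^8 * 11^16 * 11^128 * 11^512 * 11^4096 * 11^16384 = 13 (mod 1187); answer 13
Step 2: A1 = 13; m = 7; total draws C(12,3) = 220; favorable C(5,3) = 10; P = 1/22; answer 1/22
Step 3: A2 = 1/22; threaded value p + q = 23; c = -5; -6*(-5)^3 - 3*(-5)^2 - 4*(-5)^1 + 1 = (750) + (-75) + (20) + (1) = 696; answer 696

696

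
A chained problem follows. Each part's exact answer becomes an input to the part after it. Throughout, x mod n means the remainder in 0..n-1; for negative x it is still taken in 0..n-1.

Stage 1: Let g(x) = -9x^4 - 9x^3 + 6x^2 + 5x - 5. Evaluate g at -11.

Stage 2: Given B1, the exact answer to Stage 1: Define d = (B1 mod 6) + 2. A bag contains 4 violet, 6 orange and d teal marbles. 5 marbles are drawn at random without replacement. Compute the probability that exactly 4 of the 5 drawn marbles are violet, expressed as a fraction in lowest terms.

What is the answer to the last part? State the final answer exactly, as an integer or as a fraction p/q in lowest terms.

Stage 1: -9*(-11)^4 - 9*(-11)^3 + 6*(-11)^2 + 5*(-11)^1 - 5 = (-131769) + (11979) + (726) + (-55) + (-5) = -119124; answer -119124
Stage 2: B1 = -119124; d = 2; total draws C(12,5) = 792; favorable C(4,4)*C(8,1) = 8; P = 1/99; answer 1/99

1/99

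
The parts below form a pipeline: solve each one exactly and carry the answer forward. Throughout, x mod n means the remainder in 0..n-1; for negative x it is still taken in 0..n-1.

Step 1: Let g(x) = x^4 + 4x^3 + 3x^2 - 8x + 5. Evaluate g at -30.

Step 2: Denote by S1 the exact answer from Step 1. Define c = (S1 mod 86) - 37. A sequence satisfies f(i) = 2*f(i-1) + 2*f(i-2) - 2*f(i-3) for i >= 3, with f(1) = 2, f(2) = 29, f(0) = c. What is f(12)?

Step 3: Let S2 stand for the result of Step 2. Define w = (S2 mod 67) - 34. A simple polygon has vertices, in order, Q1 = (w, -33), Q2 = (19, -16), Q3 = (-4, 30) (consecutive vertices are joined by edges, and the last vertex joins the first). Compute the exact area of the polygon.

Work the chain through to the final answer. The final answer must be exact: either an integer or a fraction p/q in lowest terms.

897/2

Step 1: 1*(-30)^4 + 4*(-30)^3 + 3*(-30)^2 - 8*(-30)^1 + 5 = (810000) + (-108000) + (2700) + (240) + (5) = 704945; answer 704945
Step 2: S1 = 704945; c = -34; f(3) = 2*(29) + 2*(2) - 2*(-34) = 130; iterating: f(3)=130, f(4)=314, f(5)=830, f(6)=2028, f(7)=5088, f(8)=12572, f(9)=31264, f(10)=77496, f(11)=192376, f(12)=477216; answer 477216
Step 3: S2 = 477216; w = 8; cross terms: (8*-16 - 19*-33)=499, (19*30 - -4*-16)=506, (-4*-33 - 8*30)=-108; twice the area = |897| = 897; area = 897/2; answer 897/2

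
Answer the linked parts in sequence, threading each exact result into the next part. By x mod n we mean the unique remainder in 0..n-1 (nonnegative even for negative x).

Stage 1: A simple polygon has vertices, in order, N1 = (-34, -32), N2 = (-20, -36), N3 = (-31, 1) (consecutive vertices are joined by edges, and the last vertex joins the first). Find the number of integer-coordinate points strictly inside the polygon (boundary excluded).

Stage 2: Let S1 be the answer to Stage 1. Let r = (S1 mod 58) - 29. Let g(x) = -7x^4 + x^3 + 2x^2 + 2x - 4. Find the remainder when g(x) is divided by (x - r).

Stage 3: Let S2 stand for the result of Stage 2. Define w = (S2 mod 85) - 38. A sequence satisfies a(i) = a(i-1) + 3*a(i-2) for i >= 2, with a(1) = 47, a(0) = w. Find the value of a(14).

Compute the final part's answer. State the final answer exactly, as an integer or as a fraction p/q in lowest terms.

Stage 1: cross terms: (-34*-36 - -20*-32)=584, (-20*1 - -31*-36)=-1136, (-31*-32 - -34*1)=1026; twice the area = |474| = 474; area = 237; boundary points = 2 + 1 + 3 = 6; strictly interior points = area - boundary/2 + 1 = 235; answer 235
Stage 2: S1 = 235; r = -26; remainder = value at the root: -7*(-26)^4 + 1*(-26)^3 + 2*(-26)^2 + 2*(-26)^1 - 4 = (-3198832) + (-17576) + (1352) + (-52) + (-4) = -3215112; answer -3215112
Stage 3: S2 = -3215112; w = -25; a(2) = 1*(47) + 3*(-25) = -28; iterating: a(2)=-28, a(3)=113, a(4)=29, a(5)=368, a(6)=455, a(7)=1559, a(8)=2924, a(9)=7601, a(10)=16373, a(11)=39176, a(12)=88295, a(13)=205823, a(14)=470708; answer 470708

470708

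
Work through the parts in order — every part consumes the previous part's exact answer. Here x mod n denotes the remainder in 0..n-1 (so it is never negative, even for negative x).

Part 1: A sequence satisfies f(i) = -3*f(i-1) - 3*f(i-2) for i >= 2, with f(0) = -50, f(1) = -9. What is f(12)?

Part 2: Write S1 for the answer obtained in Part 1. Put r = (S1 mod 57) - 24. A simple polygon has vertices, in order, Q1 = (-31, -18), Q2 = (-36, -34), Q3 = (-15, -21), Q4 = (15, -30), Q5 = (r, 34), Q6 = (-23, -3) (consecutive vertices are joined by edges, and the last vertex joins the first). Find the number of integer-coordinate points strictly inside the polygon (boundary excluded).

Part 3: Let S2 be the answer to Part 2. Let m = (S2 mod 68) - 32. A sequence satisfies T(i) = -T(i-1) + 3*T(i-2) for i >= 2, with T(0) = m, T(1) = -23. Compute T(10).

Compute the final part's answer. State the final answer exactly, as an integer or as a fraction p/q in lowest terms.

Part 1: f(2) = -3*(-9) - 3*(-50) = 177; iterating: f(2)=177, f(3)=-504, f(4)=981, f(5)=-1431, f(6)=1350, f(7)=243, f(8)=-4779, f(9)=13608, f(10)=-26487, f(11)=38637, f(12)=-36450; answer -36450
Part 2: S1 = -36450; r = 6; cross terms: (-31*-34 - -36*-18)=406, (-36*-21 - -15*-34)=246, (-15*-30 - 15*-21)=765, (15*34 - 6*-30)=690, (6*-3 - -23*34)=764, (-23*-18 - -31*-3)=321; twice the area = |3192| = 3192; area = 1596; boundary points = 1 + 1 + 3 + 1 + 1 + 1 = 8; strictly interior points = area - boundary/2 + 1 = 1593; answer 1593
Part 3: S2 = 1593; m = -3; T(2) = -1*(-23) + 3*(-3) = 14; iterating: T(2)=14, T(3)=-83, T(4)=125, T(5)=-374, T(6)=749, T(7)=-1871, T(8)=4118, T(9)=-9731, T(10)=22085; answer 22085

22085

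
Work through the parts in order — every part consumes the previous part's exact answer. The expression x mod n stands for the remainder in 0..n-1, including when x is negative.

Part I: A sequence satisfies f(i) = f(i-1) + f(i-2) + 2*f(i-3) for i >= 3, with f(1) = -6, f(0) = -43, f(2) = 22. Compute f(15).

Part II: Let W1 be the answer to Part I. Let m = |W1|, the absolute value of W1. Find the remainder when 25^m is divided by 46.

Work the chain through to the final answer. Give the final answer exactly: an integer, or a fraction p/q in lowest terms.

13

Part I: f(3) = 1*(22) + 1*(-6) + 2*(-43) = -70; iterating: f(3)=-70, f(4)=-60, f(5)=-86, f(6)=-286, f(7)=-492, f(8)=-950, f(9)=-2014, f(10)=-3948, f(11)=-7862, f(12)=-15838, f(13)=-31596, f(14)=-63158, f(15)=-126430; answer -126430
Part II: W1 = -126430; m = 126430; squarings mod 46: 25^1=25, 25^2=27, 25^4=39, 25^8=3, 25^16=9, 25^32=35, 25^64=29, 25^128=13, 25^256=31, 25^512=41, 25^1024=25, 25^2048=27, 25^4096=39, 25^8192=3, 25^16384=9, 25^32768=35, 25^65536=29; 25^126430 = 25^2 * 25^4 * 25^8 * 25^16 * 25^64 * 25^128 * 25^256 * 25^1024 * 25^2048 * 25^8192 * 25^16384 * 25^32768 * 25^65536 = 13 (mod 46); answer 13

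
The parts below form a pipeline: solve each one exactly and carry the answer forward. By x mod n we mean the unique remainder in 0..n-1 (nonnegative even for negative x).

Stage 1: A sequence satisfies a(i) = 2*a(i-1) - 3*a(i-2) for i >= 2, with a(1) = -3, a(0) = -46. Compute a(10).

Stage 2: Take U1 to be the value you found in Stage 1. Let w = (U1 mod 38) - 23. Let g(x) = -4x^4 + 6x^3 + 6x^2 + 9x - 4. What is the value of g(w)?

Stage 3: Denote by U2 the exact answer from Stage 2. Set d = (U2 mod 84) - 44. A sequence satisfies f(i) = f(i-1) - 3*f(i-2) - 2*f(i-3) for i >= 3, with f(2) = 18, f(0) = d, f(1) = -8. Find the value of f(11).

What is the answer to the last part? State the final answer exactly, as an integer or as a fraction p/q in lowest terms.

Stage 1: a(2) = 2*(-3) - 3*(-46) = 132; iterating: a(2)=132, a(3)=273, a(4)=150, a(5)=-519, a(6)=-1488, a(7)=-1419, a(8)=1626, a(9)=7509, a(10)=10140; answer 10140
Stage 2: U1 = 10140; w = 9; -4*(9)^4 + 6*(9)^3 + 6*(9)^2 + 9*(9)^1 - 4 = (-26244) + (4374) + (486) + (81) + (-4) = -21307; answer -21307
Stage 3: U2 = -21307; d = -15; f(3) = 1*(18) - 3*(-8) - 2*(-15) = 72; iterating: f(3)=72, f(4)=34, f(5)=-218, f(6)=-464, f(7)=122, f(8)=1950, f(9)=2512, f(10)=-3582, f(11)=-15018; answer -15018

-15018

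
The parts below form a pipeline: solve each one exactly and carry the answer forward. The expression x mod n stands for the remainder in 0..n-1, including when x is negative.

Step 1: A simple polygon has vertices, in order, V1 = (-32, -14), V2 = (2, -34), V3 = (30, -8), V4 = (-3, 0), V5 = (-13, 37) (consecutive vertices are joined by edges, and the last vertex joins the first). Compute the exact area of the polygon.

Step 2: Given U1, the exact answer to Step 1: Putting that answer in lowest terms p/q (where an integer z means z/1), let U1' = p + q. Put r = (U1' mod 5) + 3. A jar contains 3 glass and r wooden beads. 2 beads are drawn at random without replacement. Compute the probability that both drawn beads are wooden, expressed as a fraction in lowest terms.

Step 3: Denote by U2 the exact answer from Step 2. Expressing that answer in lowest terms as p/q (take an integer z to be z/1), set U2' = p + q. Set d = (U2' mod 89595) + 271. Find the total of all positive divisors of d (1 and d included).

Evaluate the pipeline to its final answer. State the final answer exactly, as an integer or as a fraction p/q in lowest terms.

819

Step 1: cross terms: (-32*-34 - 2*-14)=1116, (2*-8 - 30*-34)=1004, (30*0 - -3*-8)=-24, (-3*37 - -13*0)=-111, (-13*-14 - -32*37)=1366; twice the area = |3351| = 3351; area = 3351/2; answer 3351/2
Step 2: U1 = 3351/2; threaded value p + q = 3353; r = 6; total draws C(9,2) = 36; favorable C(6,2) = 15; P = 5/12; answer 5/12
Step 3: U2 = 5/12; threaded value p + q = 17; d = 288; 288 = 2^5 * 3^2; sigma = (1 + 2 + 4 + 8 + 16 + 32) * (1 + 3 + 9) = 63 * 13 = 819; answer 819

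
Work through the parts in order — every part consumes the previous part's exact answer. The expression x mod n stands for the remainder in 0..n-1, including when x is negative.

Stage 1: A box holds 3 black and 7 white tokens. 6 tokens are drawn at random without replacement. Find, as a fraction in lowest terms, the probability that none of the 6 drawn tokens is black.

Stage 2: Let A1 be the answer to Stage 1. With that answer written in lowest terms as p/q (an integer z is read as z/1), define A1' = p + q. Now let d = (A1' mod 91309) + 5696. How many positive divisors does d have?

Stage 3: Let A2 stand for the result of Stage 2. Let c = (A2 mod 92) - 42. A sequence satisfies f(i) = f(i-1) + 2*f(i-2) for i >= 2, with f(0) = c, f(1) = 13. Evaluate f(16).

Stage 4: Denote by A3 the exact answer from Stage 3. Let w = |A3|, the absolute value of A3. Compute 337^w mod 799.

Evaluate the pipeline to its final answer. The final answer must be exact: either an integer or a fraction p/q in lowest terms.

741

Stage 1: total draws C(10,6) = 210; favorable C(7,6) = 7; P = 1/30; answer 1/30
Stage 2: A1 = 1/30; threaded value p + q = 31; d = 5727; 5727 = 3 * 23 * 83; number of divisors = (1+1) * (1+1) * (1+1) = 8; answer 8
Stage 3: A2 = 8; c = -34; f(2) = 1*(13) + 2*(-34) = -55; iterating: f(2)=-55, f(3)=-29, f(4)=-139, f(5)=-197, f(6)=-475, f(7)=-869, f(8)=-1819, f(9)=-3557, f(10)=-7195, f(11)=-14309, f(12)=-28699, f(13)=-57317, f(14)=-114715, f(15)=-229349, f(16)=-458779; answer -458779
Stage 4: A3 = -458779; w = 458779; squarings mod 799: 337^1=337, 337^2=111, 337^4=336, 337^8=237, 337^16=239, 337^32=392, 337^64=256, 337^128=18, 337^256=324, 337^512=307, 337^1024=766, 337^2048=290, 337^4096=205, 337^8192=477, 337^16384=613, 337^32768=239, 337^65536=392, 337^131072=256, 337^262144=18; 337^458779 = 337^1 * 337^2 * 337^8 * 337^16 * 337^65536 * 337^131072 * 337^262144 = 741 (mod 799); answer 741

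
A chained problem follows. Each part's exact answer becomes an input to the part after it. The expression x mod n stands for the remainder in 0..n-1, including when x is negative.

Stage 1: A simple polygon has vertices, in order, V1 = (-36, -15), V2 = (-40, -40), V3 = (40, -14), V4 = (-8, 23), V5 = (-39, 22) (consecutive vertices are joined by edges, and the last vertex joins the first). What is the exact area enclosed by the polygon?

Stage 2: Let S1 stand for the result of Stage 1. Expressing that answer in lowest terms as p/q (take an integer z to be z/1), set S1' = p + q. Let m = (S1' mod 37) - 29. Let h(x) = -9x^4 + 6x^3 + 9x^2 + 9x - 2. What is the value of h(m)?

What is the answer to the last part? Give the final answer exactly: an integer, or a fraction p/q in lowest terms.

Stage 1: cross terms: (-36*-40 - -40*-15)=840, (-40*-14 - 40*-40)=2160, (40*23 - -8*-14)=808, (-8*22 - -39*23)=721, (-39*-15 - -36*22)=1377; twice the area = |5906| = 5906; area = 2953; answer 2953
Stage 2: S1 = 2953; threaded value p + q = 2954; m = 2; -9*(2)^4 + 6*(2)^3 + 9*(2)^2 + 9*(2)^1 - 2 = (-144) + (48) + (36) + (18) + (-2) = -44; answer -44

-44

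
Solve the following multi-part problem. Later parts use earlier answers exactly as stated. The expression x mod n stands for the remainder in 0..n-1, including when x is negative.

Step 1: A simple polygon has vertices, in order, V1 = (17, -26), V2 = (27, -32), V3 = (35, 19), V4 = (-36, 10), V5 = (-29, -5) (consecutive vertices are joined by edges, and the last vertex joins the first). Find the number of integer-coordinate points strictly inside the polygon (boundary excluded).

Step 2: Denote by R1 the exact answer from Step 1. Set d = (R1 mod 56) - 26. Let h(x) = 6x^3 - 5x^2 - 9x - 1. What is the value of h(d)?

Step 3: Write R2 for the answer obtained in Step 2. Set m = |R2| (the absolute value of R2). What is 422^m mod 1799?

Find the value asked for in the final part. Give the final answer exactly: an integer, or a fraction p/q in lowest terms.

Step 1: cross terms: (17*-32 - 27*-26)=158, (27*19 - 35*-32)=1633, (35*10 - -36*19)=1034, (-36*-5 - -29*10)=470, (-29*-26 - 17*-5)=839; twice the area = |4134| = 4134; area = 2067; boundary points = 2 + 1 + 1 + 1 + 1 = 6; strictly interior points = area - boundary/2 + 1 = 2065; answer 2065
Step 2: R1 = 2065; d = 23; 6*(23)^3 - 5*(23)^2 - 9*(23)^1 - 1 = (73002) + (-2645) + (-207) + (-1) = 70149; answer 70149
Step 3: R2 = 70149; m = 70149; squarings mod 1799: 422^1=422, 422^2=1782, 422^4=289, 422^8=767, 422^16=16, 422^32=256, 422^64=772, 422^128=515, 422^256=772, 422^512=515, 422^1024=772, 422^2048=515, 422^4096=772, 422^8192=515, 422^16384=772, 422^32768=515, 422^65536=772; 422^70149 = 422^1 * 422^4 * 422^512 * 422^4096 * 422^65536 = 911 (mod 1799); answer 911

911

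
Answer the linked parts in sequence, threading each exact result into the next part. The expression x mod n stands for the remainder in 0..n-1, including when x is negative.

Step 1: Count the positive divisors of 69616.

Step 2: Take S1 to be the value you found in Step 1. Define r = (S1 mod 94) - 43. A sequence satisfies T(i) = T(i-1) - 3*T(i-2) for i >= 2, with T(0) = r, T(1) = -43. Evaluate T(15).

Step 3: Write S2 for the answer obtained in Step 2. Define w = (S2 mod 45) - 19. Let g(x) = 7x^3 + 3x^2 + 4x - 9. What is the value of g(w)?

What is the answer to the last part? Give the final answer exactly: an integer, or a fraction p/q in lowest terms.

Step 1: 69616 = 2^4 * 19 * 229; number of divisors = (4+1) * (1+1) * (1+1) = 20; answer 20
Step 2: S1 = 20; r = -23; T(2) = 1*(-43) - 3*(-23) = 26; iterating: T(2)=26, T(3)=155, T(4)=77, T(5)=-388, T(6)=-619, T(7)=545, T(8)=2402, T(9)=767, T(10)=-6439, T(11)=-8740, T(12)=10577, T(13)=36797, T(14)=5066, T(15)=-105325; answer -105325
Step 3: S2 = -105325; w = 1; 7*(1)^3 + 3*(1)^2 + 4*(1)^1 - 9 = (7) + (3) + (4) + (-9) = 5; answer 5

5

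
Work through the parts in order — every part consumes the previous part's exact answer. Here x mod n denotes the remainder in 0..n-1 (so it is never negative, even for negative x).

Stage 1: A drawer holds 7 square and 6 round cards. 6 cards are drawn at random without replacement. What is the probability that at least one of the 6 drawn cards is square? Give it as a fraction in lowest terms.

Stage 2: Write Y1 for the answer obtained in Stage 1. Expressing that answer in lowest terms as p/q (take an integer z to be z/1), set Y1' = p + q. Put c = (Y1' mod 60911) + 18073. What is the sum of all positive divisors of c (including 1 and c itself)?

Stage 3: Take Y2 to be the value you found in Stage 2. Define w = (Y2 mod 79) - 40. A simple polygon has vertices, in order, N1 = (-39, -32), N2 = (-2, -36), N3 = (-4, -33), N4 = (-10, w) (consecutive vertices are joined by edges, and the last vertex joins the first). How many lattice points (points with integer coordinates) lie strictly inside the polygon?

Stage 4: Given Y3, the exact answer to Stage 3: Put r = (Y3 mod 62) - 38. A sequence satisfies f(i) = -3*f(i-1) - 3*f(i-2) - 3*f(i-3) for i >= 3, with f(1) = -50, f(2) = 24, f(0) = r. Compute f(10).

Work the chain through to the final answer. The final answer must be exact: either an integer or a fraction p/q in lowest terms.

-21168

Stage 1: total draws C(13,6) = 1716; complement C(6,6) = 1; favorable 1716 - 1 = 1715; P = 1715/1716; answer 1715/1716
Stage 2: Y1 = 1715/1716; threaded value p + q = 3431; c = 21504; 21504 = 2^10 * 3 * 7; sigma = (1 + 2 + 4 + 8 + 16 + 32 + 64 + 128 + 256 + 512 + 1024) * (1 + 3) * (1 + 7) = 2047 * 4 * 8 = 65504; answer 65504
Stage 3: Y2 = 65504; w = -27; cross terms: (-39*-36 - -2*-32)=1340, (-2*-33 - -4*-36)=-78, (-4*-27 - -10*-33)=-222, (-10*-32 - -39*-27)=-733; twice the area = |307| = 307; area = 307/2; boundary points = 1 + 1 + 6 + 1 = 9; strictly interior points = area - boundary/2 + 1 = 150; answer 150
Stage 4: Y3 = 150; r = -12; f(3) = -3*(24) - 3*(-50) - 3*(-12) = 114; iterating: f(3)=114, f(4)=-264, f(5)=378, f(6)=-684, f(7)=1710, f(8)=-4212, f(9)=9558, f(10)=-21168; answer -21168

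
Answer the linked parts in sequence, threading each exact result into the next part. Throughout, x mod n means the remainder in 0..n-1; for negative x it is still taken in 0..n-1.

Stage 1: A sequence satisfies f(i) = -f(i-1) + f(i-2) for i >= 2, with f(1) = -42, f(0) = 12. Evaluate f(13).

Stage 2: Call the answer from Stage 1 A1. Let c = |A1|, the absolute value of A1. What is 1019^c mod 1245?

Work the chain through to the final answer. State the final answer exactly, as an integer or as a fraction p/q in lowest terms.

Stage 1: f(2) = -1*(-42) + 1*(12) = 54; iterating: f(2)=54, f(3)=-96, f(4)=150, f(5)=-246, f(6)=396, f(7)=-642, f(8)=1038, f(9)=-1680, f(10)=2718, f(11)=-4398, f(12)=7116, f(13)=-11514; answer -11514
Stage 2: A1 = -11514; c = 11514; squarings mod 1245: 1019^1=1019, 1019^2=31, 1019^4=961, 1019^8=976, 1019^16=151, 1019^32=391, 1019^64=991, 1019^128=1021, 1019^256=376, 1019^512=691, 1019^1024=646, 1019^2048=241, 1019^4096=811, 1019^8192=361; 1019^11514 = 1019^2 * 1019^8 * 1019^16 * 1019^32 * 1019^64 * 1019^128 * 1019^1024 * 1019^2048 * 1019^8192 = 916 (mod 1245); answer 916

916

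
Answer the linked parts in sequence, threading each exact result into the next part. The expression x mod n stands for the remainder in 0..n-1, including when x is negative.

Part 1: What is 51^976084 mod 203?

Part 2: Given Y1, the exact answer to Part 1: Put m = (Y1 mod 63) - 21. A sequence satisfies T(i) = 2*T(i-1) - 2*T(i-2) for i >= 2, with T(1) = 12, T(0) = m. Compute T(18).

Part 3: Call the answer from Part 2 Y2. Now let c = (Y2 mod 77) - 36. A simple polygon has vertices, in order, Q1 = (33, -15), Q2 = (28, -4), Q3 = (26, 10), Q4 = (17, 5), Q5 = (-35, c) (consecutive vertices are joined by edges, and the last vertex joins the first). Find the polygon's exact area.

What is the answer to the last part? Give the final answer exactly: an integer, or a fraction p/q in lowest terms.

650

Part 1: squarings mod 203: 51^1=51, 51^2=165, 51^4=23, 51^8=123, 51^16=107, 51^32=81, 51^64=65, 51^128=165, 51^256=23, 51^512=123, 51^1024=107, 51^2048=81, 51^4096=65, 51^8192=165, 51^16384=23, 51^32768=123, 51^65536=107, 51^131072=81, 51^262144=65, 51^524288=165; 51^976084 = 51^4 * 51^16 * 51^64 * 51^128 * 51^1024 * 51^8192 * 51^16384 * 51^32768 * 51^131072 * 51^262144 * 51^524288 = 23 (mod 203); answer 23
Part 2: Y1 = 23; m = 2; T(2) = 2*(12) - 2*(2) = 20; iterating: T(2)=20, T(3)=16, T(4)=-8, T(5)=-48, T(6)=-80, T(7)=-64, T(8)=32, T(9)=192, T(10)=320, T(11)=256, T(12)=-128, T(13)=-768, T(14)=-1280, T(15)=-1024, T(16)=512, T(17)=3072, T(18)=5120; answer 5120
Part 3: Y2 = 5120; c = 2; cross terms: (33*-4 - 28*-15)=288, (28*10 - 26*-4)=384, (26*5 - 17*10)=-40, (17*2 - -35*5)=209, (-35*-15 - 33*2)=459; twice the area = |1300| = 1300; area = 650; answer 650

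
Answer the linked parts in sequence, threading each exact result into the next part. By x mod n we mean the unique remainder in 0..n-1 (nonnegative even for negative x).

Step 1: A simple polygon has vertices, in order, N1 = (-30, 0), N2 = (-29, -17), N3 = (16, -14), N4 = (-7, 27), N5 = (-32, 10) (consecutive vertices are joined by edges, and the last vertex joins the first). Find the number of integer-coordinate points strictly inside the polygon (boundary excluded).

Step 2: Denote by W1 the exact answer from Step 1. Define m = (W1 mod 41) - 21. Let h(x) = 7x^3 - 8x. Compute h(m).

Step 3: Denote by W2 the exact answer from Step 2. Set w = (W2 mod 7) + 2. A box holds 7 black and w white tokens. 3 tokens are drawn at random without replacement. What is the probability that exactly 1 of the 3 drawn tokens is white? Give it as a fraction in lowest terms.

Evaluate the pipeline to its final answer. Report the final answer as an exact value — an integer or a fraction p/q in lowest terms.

21/40

Step 1: cross terms: (-30*-17 - -29*0)=510, (-29*-14 - 16*-17)=678, (16*27 - -7*-14)=334, (-7*10 - -32*27)=794, (-32*0 - -30*10)=300; twice the area = |2616| = 2616; area = 1308; boundary points = 1 + 3 + 1 + 1 + 2 = 8; strictly interior points = area - boundary/2 + 1 = 1305; answer 1305
Step 2: W1 = 1305; m = 13; 7*(13)^3 - 8*(13)^1 = (15379) + (-104) = 15275; answer 15275
Step 3: W2 = 15275; w = 3; total draws C(10,3) = 120; favorable C(3,1)*C(7,2) = 63; P = 21/40; answer 21/40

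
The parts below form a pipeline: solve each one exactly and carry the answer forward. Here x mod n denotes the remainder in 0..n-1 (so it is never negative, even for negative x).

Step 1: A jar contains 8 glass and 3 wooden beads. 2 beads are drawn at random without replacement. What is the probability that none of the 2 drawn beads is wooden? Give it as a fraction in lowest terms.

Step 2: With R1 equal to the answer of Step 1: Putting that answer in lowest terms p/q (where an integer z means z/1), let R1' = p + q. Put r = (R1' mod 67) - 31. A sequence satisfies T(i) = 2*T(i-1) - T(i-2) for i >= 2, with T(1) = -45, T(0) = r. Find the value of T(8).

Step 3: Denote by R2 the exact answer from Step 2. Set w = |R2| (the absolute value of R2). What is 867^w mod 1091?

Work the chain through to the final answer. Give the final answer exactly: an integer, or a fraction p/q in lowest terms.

178

Step 1: total draws C(11,2) = 55; favorable C(8,2) = 28; P = 28/55; answer 28/55
Step 2: R1 = 28/55; threaded value p + q = 83; r = -15; T(2) = 2*(-45) - 1*(-15) = -75; iterating: T(2)=-75, T(3)=-105, T(4)=-135, T(5)=-165, T(6)=-195, T(7)=-225, T(8)=-255; answer -255
Step 3: R2 = -255; w = 255; squarings mod 1091: 867^1=867, 867^2=1081, 867^4=100, 867^8=181, 867^16=31, 867^32=961, 867^64=535, 867^128=383; 867^255 = 867^1 * 867^2 * 867^4 * 867^8 * 867^16 * 867^32 * 867^64 * 867^128 = 178 (mod 1091); answer 178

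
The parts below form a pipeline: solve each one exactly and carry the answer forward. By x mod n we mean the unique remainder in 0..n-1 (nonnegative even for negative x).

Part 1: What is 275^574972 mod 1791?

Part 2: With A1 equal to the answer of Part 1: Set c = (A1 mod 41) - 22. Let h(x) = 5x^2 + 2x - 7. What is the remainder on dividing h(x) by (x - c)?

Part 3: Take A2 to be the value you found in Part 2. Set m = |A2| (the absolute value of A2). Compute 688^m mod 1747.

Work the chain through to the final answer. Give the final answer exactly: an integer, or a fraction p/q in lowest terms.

Part 1: squarings mod 1791: 275^1=275, 275^2=403, 275^4=1219, 275^8=1222, 275^16=1381, 275^32=1537, 275^64=40, 275^128=1600, 275^256=661, 275^512=1708, 275^1024=1516, 275^2048=403, 275^4096=1219, 275^8192=1222, 275^16384=1381, 275^32768=1537, 275^65536=40, 275^131072=1600, 275^262144=661, 275^524288=1708; 275^574972 = 275^4 * 275^8 * 275^16 * 275^32 * 275^64 * 275^128 * 275^256 * 275^1024 * 275^16384 * 275^32768 * 275^524288 = 1525 (mod 1791); answer 1525
Part 2: A1 = 1525; c = -14; remainder = value at the root: 5*(-14)^2 + 2*(-14)^1 - 7 = (980) + (-28) + (-7) = 945; answer 945
Part 3: A2 = 945; m = 945; squarings mod 1747: 688^1=688, 688^2=1654, 688^4=1661, 688^8=408, 688^16=499, 688^32=927, 688^64=1552, 688^128=1338, 688^256=1316, 688^512=579; 688^945 = 688^1 * 688^16 * 688^32 * 688^128 * 688^256 * 688^512 = 802 (mod 1747); answer 802

802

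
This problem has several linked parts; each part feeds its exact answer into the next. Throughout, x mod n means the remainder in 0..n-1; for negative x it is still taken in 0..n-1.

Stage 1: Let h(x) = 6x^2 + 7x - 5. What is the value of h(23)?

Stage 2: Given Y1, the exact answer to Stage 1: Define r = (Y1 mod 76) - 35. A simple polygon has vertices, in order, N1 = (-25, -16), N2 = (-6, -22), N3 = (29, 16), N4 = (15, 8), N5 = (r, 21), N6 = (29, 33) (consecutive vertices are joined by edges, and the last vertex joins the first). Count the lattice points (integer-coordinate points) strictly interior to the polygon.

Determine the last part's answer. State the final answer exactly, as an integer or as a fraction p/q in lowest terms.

862

Stage 1: 6*(23)^2 + 7*(23)^1 - 5 = (3174) + (161) + (-5) = 3330; answer 3330
Stage 2: Y1 = 3330; r = 27; cross terms: (-25*-22 - -6*-16)=454, (-6*16 - 29*-22)=542, (29*8 - 15*16)=-8, (15*21 - 27*8)=99, (27*33 - 29*21)=282, (29*-16 - -25*33)=361; twice the area = |1730| = 1730; area = 865; boundary points = 1 + 1 + 2 + 1 + 2 + 1 = 8; strictly interior points = area - boundary/2 + 1 = 862; answer 862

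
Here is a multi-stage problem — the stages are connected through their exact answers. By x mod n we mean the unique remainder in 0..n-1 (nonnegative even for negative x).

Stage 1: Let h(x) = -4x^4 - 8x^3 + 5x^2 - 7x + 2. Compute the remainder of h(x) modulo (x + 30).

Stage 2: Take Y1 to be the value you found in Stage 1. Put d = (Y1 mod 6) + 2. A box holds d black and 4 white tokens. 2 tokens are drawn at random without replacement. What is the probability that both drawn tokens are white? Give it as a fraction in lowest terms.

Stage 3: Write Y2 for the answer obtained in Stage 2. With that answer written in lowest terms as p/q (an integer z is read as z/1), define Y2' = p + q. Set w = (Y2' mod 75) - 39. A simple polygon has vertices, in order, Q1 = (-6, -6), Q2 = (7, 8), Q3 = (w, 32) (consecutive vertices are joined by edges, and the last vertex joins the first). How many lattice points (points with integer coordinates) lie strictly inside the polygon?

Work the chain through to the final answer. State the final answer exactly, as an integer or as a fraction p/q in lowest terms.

Stage 1: remainder = value at the root: -4*(-30)^4 - 8*(-30)^3 + 5*(-30)^2 - 7*(-30)^1 + 2 = (-3240000) + (216000) + (4500) + (210) + (2) = -3019288; answer -3019288
Stage 2: Y1 = -3019288; d = 4; total draws C(8,2) = 28; favorable C(4,2) = 6; P = 3/14; answer 3/14
Stage 3: Y2 = 3/14; threaded value p + q = 17; w = -22; cross terms: (-6*8 - 7*-6)=-6, (7*32 - -22*8)=400, (-22*-6 - -6*32)=324; twice the area = |718| = 718; area = 359; boundary points = 1 + 1 + 2 = 4; strictly interior points = area - boundary/2 + 1 = 358; answer 358

358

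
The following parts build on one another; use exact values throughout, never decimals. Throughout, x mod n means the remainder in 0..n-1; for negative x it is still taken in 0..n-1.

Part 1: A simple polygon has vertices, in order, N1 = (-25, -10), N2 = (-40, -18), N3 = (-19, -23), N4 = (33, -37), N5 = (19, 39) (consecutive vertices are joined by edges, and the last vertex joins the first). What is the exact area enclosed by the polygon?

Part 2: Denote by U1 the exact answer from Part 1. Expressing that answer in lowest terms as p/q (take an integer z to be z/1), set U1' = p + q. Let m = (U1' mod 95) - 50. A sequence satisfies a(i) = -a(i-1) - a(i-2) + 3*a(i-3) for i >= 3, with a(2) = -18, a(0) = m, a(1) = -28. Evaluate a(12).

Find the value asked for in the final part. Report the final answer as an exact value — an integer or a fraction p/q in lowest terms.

Part 1: cross terms: (-25*-18 - -40*-10)=50, (-40*-23 - -19*-18)=578, (-19*-37 - 33*-23)=1462, (33*39 - 19*-37)=1990, (19*-10 - -25*39)=785; twice the area = |4865| = 4865; area = 4865/2; answer 4865/2
Part 2: U1 = 4865/2; threaded value p + q = 4867; m = -28; a(3) = -1*(-18) - 1*(-28) + 3*(-28) = -38; iterating: a(3)=-38, a(4)=-28, a(5)=12, a(6)=-98, a(7)=2, a(8)=132, a(9)=-428, a(10)=302, a(11)=522, a(12)=-2108; answer -2108

-2108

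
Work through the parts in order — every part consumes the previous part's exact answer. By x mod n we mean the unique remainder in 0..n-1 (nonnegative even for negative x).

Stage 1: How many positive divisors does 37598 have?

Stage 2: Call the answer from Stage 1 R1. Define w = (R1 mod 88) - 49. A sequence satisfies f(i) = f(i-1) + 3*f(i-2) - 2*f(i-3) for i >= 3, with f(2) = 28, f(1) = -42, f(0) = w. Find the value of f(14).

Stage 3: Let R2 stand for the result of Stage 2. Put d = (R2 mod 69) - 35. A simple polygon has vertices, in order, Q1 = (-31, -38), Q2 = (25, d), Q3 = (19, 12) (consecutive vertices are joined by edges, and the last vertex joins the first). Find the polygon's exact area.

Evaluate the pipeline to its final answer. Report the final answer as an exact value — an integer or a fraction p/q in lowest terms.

Stage 1: 37598 = 2 * 11 * 1709; number of divisors = (1+1) * (1+1) * (1+1) = 8; answer 8
Stage 2: R1 = 8; w = -41; f(3) = 1*(28) + 3*(-42) - 2*(-41) = -16; iterating: f(3)=-16, f(4)=152, f(5)=48, f(6)=536, f(7)=376, f(8)=1888, f(9)=1944, f(10)=6856, f(11)=8912, f(12)=25592, f(13)=38616, f(14)=97568; answer 97568
Stage 3: R2 = 97568; d = -33; cross terms: (-31*-33 - 25*-38)=1973, (25*12 - 19*-33)=927, (19*-38 - -31*12)=-350; twice the area = |2550| = 2550; area = 1275; answer 1275

1275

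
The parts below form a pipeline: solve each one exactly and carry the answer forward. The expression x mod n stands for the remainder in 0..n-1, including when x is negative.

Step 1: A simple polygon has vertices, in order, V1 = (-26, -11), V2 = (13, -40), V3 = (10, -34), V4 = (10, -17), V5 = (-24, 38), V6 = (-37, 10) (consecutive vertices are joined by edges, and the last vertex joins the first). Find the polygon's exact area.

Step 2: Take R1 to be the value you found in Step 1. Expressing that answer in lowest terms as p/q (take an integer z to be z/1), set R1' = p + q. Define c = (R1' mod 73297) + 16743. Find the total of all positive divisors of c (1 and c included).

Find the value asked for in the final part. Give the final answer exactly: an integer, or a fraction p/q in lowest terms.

Step 1: cross terms: (-26*-40 - 13*-11)=1183, (13*-34 - 10*-40)=-42, (10*-17 - 10*-34)=170, (10*38 - -24*-17)=-28, (-24*10 - -37*38)=1166, (-37*-11 - -26*10)=667; twice the area = |3116| = 3116; area = 1558; answer 1558
Step 2: R1 = 1558; threaded value p + q = 1559; c = 18302; 18302 = 2 * 9151; sigma = (1 + 2) * (1 + 9151) = 3 * 9152 = 27456; answer 27456

27456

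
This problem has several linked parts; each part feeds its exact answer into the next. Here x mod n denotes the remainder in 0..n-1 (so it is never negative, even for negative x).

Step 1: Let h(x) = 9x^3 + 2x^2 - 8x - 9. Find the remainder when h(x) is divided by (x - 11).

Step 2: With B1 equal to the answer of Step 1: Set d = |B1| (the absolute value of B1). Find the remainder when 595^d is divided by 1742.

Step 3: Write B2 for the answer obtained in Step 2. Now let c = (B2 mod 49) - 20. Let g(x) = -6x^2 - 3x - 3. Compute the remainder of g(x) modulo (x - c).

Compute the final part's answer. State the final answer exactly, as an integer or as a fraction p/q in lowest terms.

Step 1: remainder = value at the root: 9*(11)^3 + 2*(11)^2 - 8*(11)^1 - 9 = (11979) + (242) + (-88) + (-9) = 12124; answer 12124
Step 2: B1 = 12124; d = 12124; squarings mod 1742: 595^1=595, 595^2=399, 595^4=679, 595^8=1153, 595^16=263, 595^32=1231, 595^64=1563, 595^128=685, 595^256=627, 595^512=1179, 595^1024=1667, 595^2048=399, 595^4096=679, 595^8192=1153; 595^12124 = 595^4 * 595^8 * 595^16 * 595^64 * 595^256 * 595^512 * 595^1024 * 595^2048 * 595^8192 = 1069 (mod 1742); answer 1069
Step 3: B2 = 1069; c = 20; remainder = value at the root: -6*(20)^2 - 3*(20)^1 - 3 = (-2400) + (-60) + (-3) = -2463; answer -2463

-2463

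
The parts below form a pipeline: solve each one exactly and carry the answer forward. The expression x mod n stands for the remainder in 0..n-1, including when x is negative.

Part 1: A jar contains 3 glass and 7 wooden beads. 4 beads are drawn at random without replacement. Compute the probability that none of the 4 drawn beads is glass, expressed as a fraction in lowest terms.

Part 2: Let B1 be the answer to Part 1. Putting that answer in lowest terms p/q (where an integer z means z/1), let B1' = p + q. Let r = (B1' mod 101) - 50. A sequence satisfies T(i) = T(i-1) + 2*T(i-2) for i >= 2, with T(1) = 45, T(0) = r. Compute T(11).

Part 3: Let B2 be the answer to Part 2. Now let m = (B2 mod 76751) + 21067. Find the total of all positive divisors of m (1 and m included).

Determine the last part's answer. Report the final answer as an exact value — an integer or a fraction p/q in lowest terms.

52472

Part 1: total draws C(10,4) = 210; favorable C(7,4) = 35; P = 1/6; answer 1/6
Part 2: B1 = 1/6; threaded value p + q = 7; r = -43; T(2) = 1*(45) + 2*(-43) = -41; iterating: T(2)=-41, T(3)=49, T(4)=-33, T(5)=65, T(6)=-1, T(7)=129, T(8)=127, T(9)=385, T(10)=639, T(11)=1409; answer 1409
Part 3: B2 = 1409; m = 22476; 22476 = 2^2 * 3 * 1873; sigma = (1 + 2 + 4) * (1 + 3) * (1 + 1873) = 7 * 4 * 1874 = 52472; answer 52472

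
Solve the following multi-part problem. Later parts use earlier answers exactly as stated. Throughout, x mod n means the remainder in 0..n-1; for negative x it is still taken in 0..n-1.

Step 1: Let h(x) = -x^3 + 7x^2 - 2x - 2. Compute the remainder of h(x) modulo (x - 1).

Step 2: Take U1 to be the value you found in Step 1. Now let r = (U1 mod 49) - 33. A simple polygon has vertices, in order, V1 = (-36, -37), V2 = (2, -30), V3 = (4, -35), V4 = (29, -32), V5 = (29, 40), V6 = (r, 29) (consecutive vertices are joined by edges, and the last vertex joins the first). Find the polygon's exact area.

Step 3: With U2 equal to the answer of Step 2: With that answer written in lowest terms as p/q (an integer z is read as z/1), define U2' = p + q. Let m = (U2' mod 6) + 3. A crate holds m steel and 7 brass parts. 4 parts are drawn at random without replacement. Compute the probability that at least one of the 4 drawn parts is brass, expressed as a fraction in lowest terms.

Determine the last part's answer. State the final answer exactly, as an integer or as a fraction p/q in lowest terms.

Step 1: remainder = value at the root: -1*(1)^3 + 7*(1)^2 - 2*(1)^1 - 2 = (-1) + (7) + (-2) + (-2) = 2; answer 2
Step 2: U1 = 2; r = -31; cross terms: (-36*-30 - 2*-37)=1154, (2*-35 - 4*-30)=50, (4*-32 - 29*-35)=887, (29*40 - 29*-32)=2088, (29*29 - -31*40)=2081, (-31*-37 - -36*29)=2191; twice the area = |8451| = 8451; area = 8451/2; answer 8451/2
Step 3: U2 = 8451/2; threaded value p + q = 8453; m = 8; total draws C(15,4) = 1365; complement C(8,4) = 70; favorable 1365 - 70 = 1295; P = 37/39; answer 37/39

37/39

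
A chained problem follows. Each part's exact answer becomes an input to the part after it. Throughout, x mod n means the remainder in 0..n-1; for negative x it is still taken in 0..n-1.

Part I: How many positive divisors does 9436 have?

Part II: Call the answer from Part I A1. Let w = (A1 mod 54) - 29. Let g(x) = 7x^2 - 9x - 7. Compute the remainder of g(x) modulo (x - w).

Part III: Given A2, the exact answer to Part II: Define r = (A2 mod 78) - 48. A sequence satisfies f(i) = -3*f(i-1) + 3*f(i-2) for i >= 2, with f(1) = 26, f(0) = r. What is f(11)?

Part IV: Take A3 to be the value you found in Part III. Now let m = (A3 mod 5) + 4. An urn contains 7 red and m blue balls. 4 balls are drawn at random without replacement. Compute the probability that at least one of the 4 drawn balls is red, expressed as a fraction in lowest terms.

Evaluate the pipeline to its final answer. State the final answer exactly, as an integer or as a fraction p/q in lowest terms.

Part I: 9436 = 2^2 * 7 * 337; number of divisors = (2+1) * (1+1) * (1+1) = 12; answer 12
Part II: A1 = 12; w = -17; remainder = value at the root: 7*(-17)^2 - 9*(-17)^1 - 7 = (2023) + (153) + (-7) = 2169; answer 2169
Part III: A2 = 2169; r = 15; f(2) = -3*(26) + 3*(15) = -33; iterating: f(2)=-33, f(3)=177, f(4)=-630, f(5)=2421, f(6)=-9153, f(7)=34722, f(8)=-131625, f(9)=499041, f(10)=-1891998, f(11)=7173117; answer 7173117
Part IV: A3 = 7173117; m = 6; total draws C(13,4) = 715; complement C(6,4) = 15; favorable 715 - 15 = 700; P = 140/143; answer 140/143

140/143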